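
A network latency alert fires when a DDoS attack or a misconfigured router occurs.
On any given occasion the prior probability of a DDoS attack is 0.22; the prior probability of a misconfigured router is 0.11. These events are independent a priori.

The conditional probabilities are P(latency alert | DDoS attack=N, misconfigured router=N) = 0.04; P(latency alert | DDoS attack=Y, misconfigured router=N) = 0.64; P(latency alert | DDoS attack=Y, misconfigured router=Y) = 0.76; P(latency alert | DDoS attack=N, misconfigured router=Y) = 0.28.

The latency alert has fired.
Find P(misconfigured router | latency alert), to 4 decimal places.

Weight on misconfigured router=true, given the evidence: 0.024024 + 0.018392 = 0.042416
The normalizing constant is 0.04*0.78*0.89 + 0.28*0.78*0.11 + 0.64*0.22*0.89 + 0.76*0.22*0.11 = 0.195496
P(misconfigured router | latency alert) = 0.042416/0.195496 ≈ 0.2170

P(misconfigured router | latency alert) ≈ 0.2170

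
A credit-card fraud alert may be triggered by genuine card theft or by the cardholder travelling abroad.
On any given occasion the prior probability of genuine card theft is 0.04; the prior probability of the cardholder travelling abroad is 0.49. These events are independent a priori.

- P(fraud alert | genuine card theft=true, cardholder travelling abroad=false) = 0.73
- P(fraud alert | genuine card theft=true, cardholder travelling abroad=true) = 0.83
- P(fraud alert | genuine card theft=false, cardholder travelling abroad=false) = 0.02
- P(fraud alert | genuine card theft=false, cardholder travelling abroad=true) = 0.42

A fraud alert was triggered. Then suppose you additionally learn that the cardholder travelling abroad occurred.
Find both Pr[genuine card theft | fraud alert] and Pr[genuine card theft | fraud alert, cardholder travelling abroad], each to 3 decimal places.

Pr[genuine card theft | fraud alert] ≈ 0.131; Pr[genuine card theft | fraud alert, cardholder travelling abroad] ≈ 0.076

P(fraud alert) = 0.02*0.96*0.51 + 0.42*0.96*0.49 + 0.73*0.04*0.51 + 0.83*0.04*0.49 = 0.009792 + 0.197568 + 0.014892 + 0.016268 = 0.238520
Of this, 0.031160 comes from 0.014892 + 0.016268 (the genuine card theft=true cases).
P(genuine card theft | fraud alert) = 0.031160 / 0.238520 ≈ 0.131

With the extra evidence:
Numerator (weight on configurations with genuine card theft): 0.83*0.04 = 0.033200
Denominator P(fraud alert | cardholder travelling abroad): 0.42*0.96 + 0.83*0.04 = 0.436400
P(genuine card theft | fraud alert, cardholder travelling abroad) = 0.033200/0.436400 ≈ 0.076
This is intercausal reasoning (explaining away): once cardholder travelling abroad accounts for the fraud alert, genuine card theft becomes less likely.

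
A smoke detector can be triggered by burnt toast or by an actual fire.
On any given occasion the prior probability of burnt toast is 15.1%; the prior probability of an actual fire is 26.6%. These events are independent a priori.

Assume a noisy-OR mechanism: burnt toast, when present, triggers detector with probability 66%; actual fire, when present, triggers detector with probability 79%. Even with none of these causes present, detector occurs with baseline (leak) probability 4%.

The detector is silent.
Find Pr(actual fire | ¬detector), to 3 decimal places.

Under noisy-OR, P(detector | causes) = 1 − (1−0.04)·∏(1−qᵢ) over the active causes.
Sum P(¬detector|·) weighted by the priors over the 4 (burnt toast, actual fire) configurations:
  P(¬detector) = 0.96·0.849·0.734 + 0.2016·0.849·0.266 + 0.3264·0.151·0.734 + 0.068544·0.151·0.266
        = 0.598239 + 0.045528 + 0.036176 + 0.002753 = 0.682696
Keeping only the actual fire-present terms gives 0.048281, so
  P(actual fire | ¬detector) = 0.048281 / 0.682696 ≈ 0.071

Pr(actual fire | ¬detector) ≈ 0.071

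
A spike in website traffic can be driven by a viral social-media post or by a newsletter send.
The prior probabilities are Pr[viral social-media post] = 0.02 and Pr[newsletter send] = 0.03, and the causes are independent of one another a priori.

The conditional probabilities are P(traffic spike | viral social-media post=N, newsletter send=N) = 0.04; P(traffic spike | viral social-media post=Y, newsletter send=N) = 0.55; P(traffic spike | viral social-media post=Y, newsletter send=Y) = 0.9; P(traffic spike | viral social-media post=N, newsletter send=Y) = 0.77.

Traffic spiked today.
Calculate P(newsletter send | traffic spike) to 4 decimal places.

P(newsletter send | traffic spike) ≈ 0.3225

P(traffic spike) = 0.04*0.98*0.97 + 0.77*0.98*0.03 + 0.55*0.02*0.97 + 0.9*0.02*0.03 = 0.038024 + 0.022638 + 0.010670 + 0.000540 = 0.071872
Of this, 0.023178 comes from 0.022638 + 0.000540 (the newsletter send=true cases).
P(newsletter send | traffic spike) = 0.023178 / 0.071872 ≈ 0.3225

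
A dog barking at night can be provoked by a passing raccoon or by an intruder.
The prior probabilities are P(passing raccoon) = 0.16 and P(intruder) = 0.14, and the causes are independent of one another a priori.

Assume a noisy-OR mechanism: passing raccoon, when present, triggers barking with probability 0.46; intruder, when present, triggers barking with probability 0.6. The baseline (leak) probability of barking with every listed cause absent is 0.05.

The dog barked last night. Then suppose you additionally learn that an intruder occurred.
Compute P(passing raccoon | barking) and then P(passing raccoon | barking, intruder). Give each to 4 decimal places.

Under noisy-OR, P(barking | causes) = 1 − (1−0.05)·∏(1−qᵢ) over the active causes.
P(barking) = 0.05×0.84×0.86 + 0.62×0.84×0.14 + 0.487×0.16×0.86 + 0.7948×0.16×0.14 = 0.036120 + 0.072912 + 0.067011 + 0.017804 = 0.193847
Of this, 0.084815 comes from 0.067011 + 0.017804 (the passing raccoon=true cases).
Hence the posterior is 0.084815/0.193847 ≈ 0.4375.

Now condition on the additional information:
P(barking | intruder) = 0.62×0.84 + 0.7948×0.16 = 0.520800 + 0.127168 = 0.647968
The passing raccoon-present share is 0.7948×0.16 = 0.127168.
Hence the posterior is 0.127168/0.647968 ≈ 0.1963.
Conditioning on intruder lowers the posterior on passing raccoon: the classic explaining-away effect in a common-effect structure.

P(passing raccoon | barking) ≈ 0.4375; P(passing raccoon | barking, intruder) ≈ 0.1963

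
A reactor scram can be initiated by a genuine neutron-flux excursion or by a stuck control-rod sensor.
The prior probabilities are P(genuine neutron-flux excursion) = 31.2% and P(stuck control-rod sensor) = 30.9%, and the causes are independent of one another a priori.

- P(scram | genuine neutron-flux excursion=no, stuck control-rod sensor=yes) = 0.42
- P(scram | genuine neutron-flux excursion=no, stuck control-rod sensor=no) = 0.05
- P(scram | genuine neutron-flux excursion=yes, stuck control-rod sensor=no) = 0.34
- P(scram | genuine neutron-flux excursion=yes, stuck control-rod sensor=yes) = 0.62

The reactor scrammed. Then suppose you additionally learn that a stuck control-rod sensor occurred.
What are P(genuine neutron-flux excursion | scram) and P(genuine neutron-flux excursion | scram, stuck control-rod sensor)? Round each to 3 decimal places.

Enumerate the 4 (genuine neutron-flux excursion, stuck control-rod sensor) configurations and weight by the priors:
  P(scram) = 0.05*0.688*0.691 + 0.42*0.688*0.309 + 0.34*0.312*0.691 + 0.62*0.312*0.309
        = 0.023770 + 0.089289 + 0.073301 + 0.059773 = 0.246133
Configurations with genuine neutron-flux excursion contribute 0.133074, so
  P(genuine neutron-flux excursion | scram) = 0.133074 / 0.246133 ≈ 0.541

Now also conditioning on stuck control-rod sensor=true:
Numerator (weight on configurations with genuine neutron-flux excursion): 0.62·0.312 = 0.193440
Normalizer over all consistent configurations: 0.42·0.688 + 0.62·0.312 = 0.482400
Posterior = 0.193440 / 0.482400 ≈ 0.401
— stuck control-rod sensor explains away the evidence for genuine neutron-flux excursion.

P(genuine neutron-flux excursion | scram) ≈ 0.541; P(genuine neutron-flux excursion | scram, stuck control-rod sensor) ≈ 0.401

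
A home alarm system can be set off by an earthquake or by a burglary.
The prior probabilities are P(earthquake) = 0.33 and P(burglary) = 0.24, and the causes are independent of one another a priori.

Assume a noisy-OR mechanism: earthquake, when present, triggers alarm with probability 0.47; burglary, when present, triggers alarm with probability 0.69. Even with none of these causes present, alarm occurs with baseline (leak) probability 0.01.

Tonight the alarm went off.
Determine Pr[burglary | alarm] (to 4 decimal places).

Pr[burglary | alarm] ≈ 0.5885

Under noisy-OR, P(alarm | causes) = 1 − (1−0.01)·∏(1−qᵢ) over the active causes.
By total probability over the 4 (earthquake, burglary) configurations:
  P(alarm) = 0.01×0.67×0.76 + 0.6931×0.67×0.24 + 0.4753×0.33×0.76 + 0.837343×0.33×0.24
        = 0.005092 + 0.111450 + 0.119205 + 0.066318 = 0.302065
Configurations with burglary contribute 0.177768, so
  P(burglary | alarm) = 0.177768 / 0.302065 ≈ 0.5885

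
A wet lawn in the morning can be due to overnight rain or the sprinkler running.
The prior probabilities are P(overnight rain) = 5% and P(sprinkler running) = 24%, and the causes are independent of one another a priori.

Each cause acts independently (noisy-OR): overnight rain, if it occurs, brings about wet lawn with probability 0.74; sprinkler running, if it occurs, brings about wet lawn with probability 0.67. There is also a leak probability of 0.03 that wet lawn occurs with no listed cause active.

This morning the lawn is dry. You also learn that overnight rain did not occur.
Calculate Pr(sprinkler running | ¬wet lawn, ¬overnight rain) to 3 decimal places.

Under noisy-OR, P(wet lawn | causes) = 1 − (1−0.03)·∏(1−qᵢ) over the active causes.
Enumerate both values of sprinkler running and weight by the priors:
  P(¬wet lawn | ¬overnight rain) = 0.97*0.76 + 0.3201*0.24
        = 0.737200 + 0.076824 = 0.814024
Configurations with sprinkler running contribute 0.076824, so
  P(sprinkler running | ¬wet lawn, ¬overnight rain) = 0.076824 / 0.814024 ≈ 0.094

Pr(sprinkler running | ¬wet lawn, ¬overnight rain) ≈ 0.094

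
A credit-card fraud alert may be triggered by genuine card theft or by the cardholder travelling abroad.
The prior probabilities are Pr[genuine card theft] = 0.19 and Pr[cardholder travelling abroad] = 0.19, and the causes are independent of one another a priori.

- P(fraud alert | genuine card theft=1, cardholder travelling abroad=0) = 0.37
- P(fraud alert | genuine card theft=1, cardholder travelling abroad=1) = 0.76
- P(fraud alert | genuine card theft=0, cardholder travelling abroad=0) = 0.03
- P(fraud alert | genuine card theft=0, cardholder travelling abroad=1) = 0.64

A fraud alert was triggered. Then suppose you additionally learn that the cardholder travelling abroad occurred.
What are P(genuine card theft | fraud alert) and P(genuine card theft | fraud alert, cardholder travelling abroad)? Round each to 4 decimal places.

Numerator (weight on configurations with genuine card theft): 0.056943 + 0.027436 = 0.084379
The normalizing constant is 0.03×0.81×0.81 + 0.64×0.81×0.19 + 0.37×0.19×0.81 + 0.76×0.19×0.19 = 0.202558
Posterior = 0.084379 / 0.202558 ≈ 0.4166

Now also conditioning on cardholder travelling abroad=true:
For the numerator, keep only genuine card theft=true terms: 0.76*0.19 = 0.144400
Normalizer over all consistent configurations: 0.64*0.81 + 0.76*0.19 = 0.662800
Posterior = 0.144400 / 0.662800 ≈ 0.2179

P(genuine card theft | fraud alert) ≈ 0.4166; P(genuine card theft | fraud alert, cardholder travelling abroad) ≈ 0.2179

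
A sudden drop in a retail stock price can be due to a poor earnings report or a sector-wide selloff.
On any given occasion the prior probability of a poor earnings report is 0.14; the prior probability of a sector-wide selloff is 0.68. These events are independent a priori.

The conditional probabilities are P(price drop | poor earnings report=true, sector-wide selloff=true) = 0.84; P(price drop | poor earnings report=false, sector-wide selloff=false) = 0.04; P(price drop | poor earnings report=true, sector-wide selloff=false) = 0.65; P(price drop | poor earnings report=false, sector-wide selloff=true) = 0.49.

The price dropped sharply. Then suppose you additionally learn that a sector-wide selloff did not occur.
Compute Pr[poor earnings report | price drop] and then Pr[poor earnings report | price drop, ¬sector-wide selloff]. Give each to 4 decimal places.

Numerator (weight on configurations with poor earnings report): 0.029120 + 0.079968 = 0.109088
Denominator P(price drop): 0.04·0.86·0.32 + 0.49·0.86·0.68 + 0.65·0.14·0.32 + 0.84·0.14·0.68 = 0.406648
Posterior = 0.109088 / 0.406648 ≈ 0.2683

Now also conditioning on sector-wide selloff≠true:
Numerator (weight on configurations with poor earnings report): 0.65×0.14 = 0.091000
Normalizer over all consistent configurations: 0.04×0.86 + 0.65×0.14 = 0.125400
Posterior = 0.091000 / 0.125400 ≈ 0.7257

Pr[poor earnings report | price drop] ≈ 0.2683; Pr[poor earnings report | price drop, ¬sector-wide selloff] ≈ 0.7257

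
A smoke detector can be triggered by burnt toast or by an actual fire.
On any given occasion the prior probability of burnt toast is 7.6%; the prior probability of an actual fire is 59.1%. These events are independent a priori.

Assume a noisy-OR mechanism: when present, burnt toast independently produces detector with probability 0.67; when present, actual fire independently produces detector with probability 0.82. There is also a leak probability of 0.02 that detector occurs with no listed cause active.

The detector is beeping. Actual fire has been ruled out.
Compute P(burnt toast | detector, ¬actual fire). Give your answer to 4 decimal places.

Under noisy-OR, P(detector | causes) = 1 − (1−0.02)·∏(1−qᵢ) over the active causes.
P(detector | ¬actual fire) = 0.02*0.924 + 0.6766*0.076 = 0.018480 + 0.051422 = 0.069902
The burnt toast-present share is 0.6766*0.076 = 0.051422.
Hence the posterior is 0.051422/0.069902 ≈ 0.7356.

P(burnt toast | detector, ¬actual fire) ≈ 0.7356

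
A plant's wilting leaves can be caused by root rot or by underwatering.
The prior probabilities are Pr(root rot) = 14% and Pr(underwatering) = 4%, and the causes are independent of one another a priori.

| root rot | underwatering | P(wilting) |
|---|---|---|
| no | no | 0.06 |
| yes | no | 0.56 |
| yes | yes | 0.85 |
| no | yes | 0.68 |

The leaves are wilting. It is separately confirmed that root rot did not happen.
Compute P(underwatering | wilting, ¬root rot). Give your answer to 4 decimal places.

P(underwatering | wilting, ¬root rot) ≈ 0.3208

Enumerate both values of underwatering and weight by the priors:
  P(wilting | ¬root rot) = 0.06·0.96 + 0.68·0.04
        = 0.057600 + 0.027200 = 0.084800
Keeping only the underwatering-present terms gives 0.027200, so
  P(underwatering | wilting, ¬root rot) = 0.027200 / 0.084800 ≈ 0.3208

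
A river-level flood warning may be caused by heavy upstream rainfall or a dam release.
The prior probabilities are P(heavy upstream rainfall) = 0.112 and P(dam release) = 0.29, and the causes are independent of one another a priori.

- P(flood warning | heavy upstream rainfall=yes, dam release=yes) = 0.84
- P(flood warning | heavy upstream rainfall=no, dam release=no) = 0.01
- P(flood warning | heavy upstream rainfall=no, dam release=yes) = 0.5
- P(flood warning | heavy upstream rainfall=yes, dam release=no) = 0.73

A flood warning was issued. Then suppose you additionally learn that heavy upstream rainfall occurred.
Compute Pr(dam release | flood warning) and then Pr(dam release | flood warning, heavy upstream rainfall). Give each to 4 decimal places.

Numerator (weight on configurations with dam release): 0.128760 + 0.027283 = 0.156043
Normalizer over all consistent configurations: 0.01·0.888·0.71 + 0.5·0.888·0.29 + 0.73·0.112·0.71 + 0.84·0.112·0.29 = 0.220398
P(dam release | flood warning) = 0.156043/0.220398 ≈ 0.7080

With the extra evidence:
Sum P(flood warning|·) weighted by the priors over both values of dam release:
  P(flood warning | heavy upstream rainfall) = 0.73×0.71 + 0.84×0.29
        = 0.518300 + 0.243600 = 0.761900
Keeping only the dam release-present terms gives 0.243600, so
  P(dam release | flood warning, heavy upstream rainfall) = 0.243600 / 0.761900 ≈ 0.3197

Pr(dam release | flood warning) ≈ 0.7080; Pr(dam release | flood warning, heavy upstream rainfall) ≈ 0.3197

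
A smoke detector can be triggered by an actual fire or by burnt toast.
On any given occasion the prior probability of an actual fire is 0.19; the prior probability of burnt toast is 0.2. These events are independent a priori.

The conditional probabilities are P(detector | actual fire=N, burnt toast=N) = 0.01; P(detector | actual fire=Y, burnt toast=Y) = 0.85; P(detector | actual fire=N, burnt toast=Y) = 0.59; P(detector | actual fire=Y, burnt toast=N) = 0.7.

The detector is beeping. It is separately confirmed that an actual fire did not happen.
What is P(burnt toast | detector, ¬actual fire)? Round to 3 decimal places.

P(burnt toast | detector, ¬actual fire) ≈ 0.937

By total probability over both values of burnt toast:
  P(detector | ¬actual fire) = 0.01*0.8 + 0.59*0.2
        = 0.008000 + 0.118000 = 0.126000
Configurations with burnt toast contribute 0.118000, so
  P(burnt toast | detector, ¬actual fire) = 0.118000 / 0.126000 ≈ 0.937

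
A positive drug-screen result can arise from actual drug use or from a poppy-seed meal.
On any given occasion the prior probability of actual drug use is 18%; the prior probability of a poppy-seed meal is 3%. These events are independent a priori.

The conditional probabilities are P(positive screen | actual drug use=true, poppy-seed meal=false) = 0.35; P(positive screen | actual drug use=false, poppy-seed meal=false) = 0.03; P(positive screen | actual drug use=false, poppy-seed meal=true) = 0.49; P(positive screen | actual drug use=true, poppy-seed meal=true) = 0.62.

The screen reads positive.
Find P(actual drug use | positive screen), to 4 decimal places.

P(actual drug use | positive screen) ≈ 0.6422

P(positive screen) = 0.03*0.82*0.97 + 0.49*0.82*0.03 + 0.35*0.18*0.97 + 0.62*0.18*0.03 = 0.023862 + 0.012054 + 0.061110 + 0.003348 = 0.100374
Of this, 0.064458 comes from 0.061110 + 0.003348 (the actual drug use=true cases).
P(actual drug use | positive screen) = 0.064458 / 0.100374 ≈ 0.6422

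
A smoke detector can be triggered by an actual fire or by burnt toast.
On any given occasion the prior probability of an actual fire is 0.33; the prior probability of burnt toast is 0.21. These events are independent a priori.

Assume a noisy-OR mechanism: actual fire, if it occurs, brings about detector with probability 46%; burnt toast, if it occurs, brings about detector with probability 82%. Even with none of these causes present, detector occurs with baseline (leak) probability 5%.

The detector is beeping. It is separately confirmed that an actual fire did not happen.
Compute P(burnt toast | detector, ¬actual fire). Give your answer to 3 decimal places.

Under noisy-OR, P(detector | causes) = 1 − (1−0.05)·∏(1−qᵢ) over the active causes.
P(detector | ¬actual fire) = 0.05·0.79 + 0.829·0.21 = 0.039500 + 0.174090 = 0.213590
Of this, 0.174090 comes from 0.829·0.21 (the burnt toast=true cases).
P(burnt toast | detector, ¬actual fire) = 0.174090 / 0.213590 ≈ 0.815

P(burnt toast | detector, ¬actual fire) ≈ 0.815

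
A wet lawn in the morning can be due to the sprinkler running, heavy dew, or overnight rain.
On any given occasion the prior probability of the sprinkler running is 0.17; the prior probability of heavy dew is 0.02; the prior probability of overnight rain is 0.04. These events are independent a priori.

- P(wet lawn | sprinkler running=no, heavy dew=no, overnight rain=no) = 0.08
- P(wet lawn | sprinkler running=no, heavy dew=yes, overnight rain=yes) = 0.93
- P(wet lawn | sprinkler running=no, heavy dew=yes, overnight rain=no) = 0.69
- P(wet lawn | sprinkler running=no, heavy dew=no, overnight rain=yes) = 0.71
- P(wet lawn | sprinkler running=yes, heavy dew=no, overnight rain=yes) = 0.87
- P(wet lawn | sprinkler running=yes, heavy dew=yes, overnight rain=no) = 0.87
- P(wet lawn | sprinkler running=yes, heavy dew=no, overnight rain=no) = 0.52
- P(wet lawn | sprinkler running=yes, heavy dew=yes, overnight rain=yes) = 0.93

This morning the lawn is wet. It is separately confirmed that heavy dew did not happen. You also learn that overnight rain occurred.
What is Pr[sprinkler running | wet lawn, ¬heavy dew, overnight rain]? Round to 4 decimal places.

P(wet lawn | ¬heavy dew, overnight rain) = 0.71*0.83 + 0.87*0.17 = 0.589300 + 0.147900 = 0.737200
Restricting to configurations with sprinkler running present: 0.87*0.17 = 0.147900.
So P(sprinkler running | wet lawn, ¬heavy dew, overnight rain) = 0.147900/0.737200 ≈ 0.2006.

Pr[sprinkler running | wet lawn, ¬heavy dew, overnight rain] ≈ 0.2006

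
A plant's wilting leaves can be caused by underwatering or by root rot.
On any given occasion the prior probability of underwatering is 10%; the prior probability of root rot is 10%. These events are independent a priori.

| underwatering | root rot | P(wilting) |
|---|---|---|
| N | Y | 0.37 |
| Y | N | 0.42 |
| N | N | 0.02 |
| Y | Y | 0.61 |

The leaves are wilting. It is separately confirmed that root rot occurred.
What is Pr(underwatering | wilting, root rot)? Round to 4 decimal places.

P(wilting | root rot) = 0.37·0.9 + 0.61·0.1 = 0.333000 + 0.061000 = 0.394000
Restricting to configurations with underwatering present: 0.61·0.1 = 0.061000.
Hence the posterior is 0.061000/0.394000 ≈ 0.1548.

Pr(underwatering | wilting, root rot) ≈ 0.1548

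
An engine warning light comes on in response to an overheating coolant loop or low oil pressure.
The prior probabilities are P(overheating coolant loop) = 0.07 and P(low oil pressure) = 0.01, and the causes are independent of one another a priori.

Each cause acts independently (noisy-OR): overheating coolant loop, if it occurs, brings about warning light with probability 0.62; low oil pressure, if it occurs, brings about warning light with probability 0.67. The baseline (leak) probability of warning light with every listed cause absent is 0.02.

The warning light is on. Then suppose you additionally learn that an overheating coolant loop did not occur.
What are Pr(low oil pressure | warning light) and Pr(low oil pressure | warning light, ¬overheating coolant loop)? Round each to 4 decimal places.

Under noisy-OR, P(warning light | causes) = 1 − (1−0.02)·∏(1−qᵢ) over the active causes.
For the numerator, keep only low oil pressure=true terms: 0.006292 + 0.000614 = 0.006906
Denominator P(warning light): 0.02*0.93*0.99 + 0.6766*0.93*0.01 + 0.6276*0.07*0.99 + 0.877108*0.07*0.01 = 0.068813
Posterior = 0.006906 / 0.068813 ≈ 0.1004

With the extra evidence:
For the numerator, keep only low oil pressure=true terms: 0.6766*0.01 = 0.006766
Denominator P(warning light | ¬overheating coolant loop): 0.02*0.99 + 0.6766*0.01 = 0.026566
P(low oil pressure | warning light, ¬overheating coolant loop) = 0.006766/0.026566 ≈ 0.2547

Pr(low oil pressure | warning light) ≈ 0.1004; Pr(low oil pressure | warning light, ¬overheating coolant loop) ≈ 0.2547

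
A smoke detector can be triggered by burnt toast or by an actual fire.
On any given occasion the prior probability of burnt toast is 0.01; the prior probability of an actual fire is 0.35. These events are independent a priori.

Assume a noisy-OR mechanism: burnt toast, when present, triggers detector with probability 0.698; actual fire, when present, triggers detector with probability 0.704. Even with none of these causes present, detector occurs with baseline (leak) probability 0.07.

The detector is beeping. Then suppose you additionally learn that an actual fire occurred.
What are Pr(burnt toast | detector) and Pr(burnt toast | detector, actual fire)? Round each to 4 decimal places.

Under noisy-OR, P(detector | causes) = 1 − (1−0.07)·∏(1−qᵢ) over the active causes.
For the numerator, keep only burnt toast=true terms: 0.004674 + 0.003209 = 0.007883
The normalizing constant is 0.07×0.99×0.65 + 0.72472×0.99×0.35 + 0.71914×0.01×0.65 + 0.916865×0.01×0.35 = 0.304043
Posterior = 0.007883 / 0.304043 ≈ 0.0259

Now condition on the additional information:
Numerator (weight on configurations with burnt toast): 0.916865*0.01 = 0.009169
Denominator P(detector | actual fire): 0.72472*0.99 + 0.916865*0.01 = 0.726642
P(burnt toast | detector, actual fire) = 0.009169/0.726642 ≈ 0.0126
Conditioning on actual fire lowers the posterior on burnt toast: the classic explaining-away effect in a common-effect structure.

Pr(burnt toast | detector) ≈ 0.0259; Pr(burnt toast | detector, actual fire) ≈ 0.0126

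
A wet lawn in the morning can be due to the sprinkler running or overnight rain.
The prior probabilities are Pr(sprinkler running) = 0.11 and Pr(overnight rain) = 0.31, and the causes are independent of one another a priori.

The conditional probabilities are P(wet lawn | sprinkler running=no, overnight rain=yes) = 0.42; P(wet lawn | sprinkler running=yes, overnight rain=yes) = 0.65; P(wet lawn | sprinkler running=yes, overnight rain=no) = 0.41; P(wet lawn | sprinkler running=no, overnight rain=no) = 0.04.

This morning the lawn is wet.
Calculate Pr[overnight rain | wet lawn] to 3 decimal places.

For the numerator, keep only overnight rain=true terms: 0.115878 + 0.022165 = 0.138043
Normalizer over all consistent configurations: 0.04×0.89×0.69 + 0.42×0.89×0.31 + 0.41×0.11×0.69 + 0.65×0.11×0.31 = 0.193726
P(overnight rain | wet lawn) = 0.138043/0.193726 ≈ 0.713

Pr[overnight rain | wet lawn] ≈ 0.713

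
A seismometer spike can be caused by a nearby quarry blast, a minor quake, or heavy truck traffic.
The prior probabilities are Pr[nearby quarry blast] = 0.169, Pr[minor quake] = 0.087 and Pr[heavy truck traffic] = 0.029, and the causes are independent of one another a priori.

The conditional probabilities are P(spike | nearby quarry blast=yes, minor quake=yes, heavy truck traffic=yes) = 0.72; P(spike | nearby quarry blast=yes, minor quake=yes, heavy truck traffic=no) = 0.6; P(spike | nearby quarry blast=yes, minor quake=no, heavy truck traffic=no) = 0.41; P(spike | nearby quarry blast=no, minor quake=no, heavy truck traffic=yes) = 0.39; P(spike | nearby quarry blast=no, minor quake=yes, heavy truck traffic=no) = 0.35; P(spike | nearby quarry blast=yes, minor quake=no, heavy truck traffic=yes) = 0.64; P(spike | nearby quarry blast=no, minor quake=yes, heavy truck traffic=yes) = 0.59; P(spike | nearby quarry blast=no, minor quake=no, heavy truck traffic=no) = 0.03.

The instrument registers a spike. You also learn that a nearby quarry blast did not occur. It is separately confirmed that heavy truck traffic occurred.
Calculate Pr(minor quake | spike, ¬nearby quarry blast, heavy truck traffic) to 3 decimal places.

Pr(minor quake | spike, ¬nearby quarry blast, heavy truck traffic) ≈ 0.126

Numerator (weight on configurations with minor quake): 0.59·0.087 = 0.051330
Normalizer over all consistent configurations: 0.39·0.913 + 0.59·0.087 = 0.407400
P(minor quake | spike, ¬nearby quarry blast, heavy truck traffic) = 0.051330/0.407400 ≈ 0.126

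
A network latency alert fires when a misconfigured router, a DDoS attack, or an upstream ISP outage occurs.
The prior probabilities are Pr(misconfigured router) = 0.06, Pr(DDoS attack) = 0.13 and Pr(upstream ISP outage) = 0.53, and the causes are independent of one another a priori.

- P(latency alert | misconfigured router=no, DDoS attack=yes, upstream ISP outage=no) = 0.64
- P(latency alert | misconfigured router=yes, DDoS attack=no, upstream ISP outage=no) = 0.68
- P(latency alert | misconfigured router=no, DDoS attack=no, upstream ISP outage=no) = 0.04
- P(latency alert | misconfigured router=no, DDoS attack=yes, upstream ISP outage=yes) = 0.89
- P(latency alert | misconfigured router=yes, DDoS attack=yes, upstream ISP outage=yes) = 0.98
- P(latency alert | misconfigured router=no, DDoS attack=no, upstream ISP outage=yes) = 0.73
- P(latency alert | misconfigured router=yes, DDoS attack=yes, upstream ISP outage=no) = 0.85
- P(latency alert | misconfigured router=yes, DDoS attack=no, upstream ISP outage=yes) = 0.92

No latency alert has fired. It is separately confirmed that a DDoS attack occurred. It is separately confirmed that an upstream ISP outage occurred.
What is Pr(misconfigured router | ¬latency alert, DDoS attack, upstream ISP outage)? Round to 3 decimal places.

For the numerator, keep only misconfigured router=true terms: 0.02·0.06 = 0.001200
The normalizing constant is 0.11·0.94 + 0.02·0.06 = 0.104600
P(misconfigured router | ¬latency alert, DDoS attack, upstream ISP outage) = 0.001200/0.104600 ≈ 0.011

Pr(misconfigured router | ¬latency alert, DDoS attack, upstream ISP outage) ≈ 0.011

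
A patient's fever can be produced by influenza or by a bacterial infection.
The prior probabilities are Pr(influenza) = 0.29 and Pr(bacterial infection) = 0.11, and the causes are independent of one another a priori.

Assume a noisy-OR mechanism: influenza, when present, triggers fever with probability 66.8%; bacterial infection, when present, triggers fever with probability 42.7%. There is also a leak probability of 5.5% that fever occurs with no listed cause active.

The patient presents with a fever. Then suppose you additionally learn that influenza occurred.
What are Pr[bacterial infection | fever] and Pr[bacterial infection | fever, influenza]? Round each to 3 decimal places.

Pr[bacterial infection | fever] ≈ 0.226; Pr[bacterial infection | fever, influenza] ≈ 0.129

Under noisy-OR, P(fever | causes) = 1 − (1−0.055)·∏(1−qᵢ) over the active causes.
Enumerate the 4 (influenza, bacterial infection) configurations and weight by the priors:
  P(fever) = 0.055*0.71*0.89 + 0.458515*0.71*0.11 + 0.68626*0.29*0.89 + 0.820227*0.29*0.11
        = 0.034755 + 0.035810 + 0.177124 + 0.026165 = 0.273854
The terms with bacterial infection present sum to 0.061975, so
  P(bacterial infection | fever) = 0.061975 / 0.273854 ≈ 0.226

Now also conditioning on influenza=true:
P(fever | influenza) = 0.68626·0.89 + 0.820227·0.11 = 0.610771 + 0.090225 = 0.700996
Of this, 0.090225 comes from 0.820227·0.11 (the bacterial infection=true cases).
P(bacterial infection | fever, influenza) = 0.090225 / 0.700996 ≈ 0.129
— influenza explains away the evidence for bacterial infection.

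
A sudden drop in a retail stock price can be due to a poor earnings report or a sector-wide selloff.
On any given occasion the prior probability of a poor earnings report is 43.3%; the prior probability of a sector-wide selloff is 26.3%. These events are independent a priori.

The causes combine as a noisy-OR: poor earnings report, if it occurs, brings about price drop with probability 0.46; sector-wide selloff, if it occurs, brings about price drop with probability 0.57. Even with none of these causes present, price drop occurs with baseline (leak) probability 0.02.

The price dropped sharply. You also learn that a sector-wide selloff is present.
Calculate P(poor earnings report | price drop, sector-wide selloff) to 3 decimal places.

P(poor earnings report | price drop, sector-wide selloff) ≈ 0.505

Under noisy-OR, P(price drop | causes) = 1 − (1−0.02)·∏(1−qᵢ) over the active causes.
Enumerate both values of poor earnings report and weight by the priors:
  P(price drop | sector-wide selloff) = 0.5786·0.567 + 0.772444·0.433
        = 0.328066 + 0.334468 = 0.662534
Configurations with poor earnings report contribute 0.334468, so
  P(poor earnings report | price drop, sector-wide selloff) = 0.334468 / 0.662534 ≈ 0.505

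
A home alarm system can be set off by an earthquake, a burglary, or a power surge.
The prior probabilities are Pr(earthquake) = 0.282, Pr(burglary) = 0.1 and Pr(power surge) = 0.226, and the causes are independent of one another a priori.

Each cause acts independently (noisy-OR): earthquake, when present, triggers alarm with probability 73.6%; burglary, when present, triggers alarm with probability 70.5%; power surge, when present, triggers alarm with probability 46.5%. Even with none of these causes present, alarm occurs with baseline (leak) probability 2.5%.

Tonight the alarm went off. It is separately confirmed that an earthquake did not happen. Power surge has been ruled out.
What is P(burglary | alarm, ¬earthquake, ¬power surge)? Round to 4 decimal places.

P(burglary | alarm, ¬earthquake, ¬power surge) ≈ 0.7600

Under noisy-OR, P(alarm | causes) = 1 − (1−0.025)·∏(1−qᵢ) over the active causes.
Sum P(alarm|·) weighted by the priors over both values of burglary:
  P(alarm | ¬earthquake, ¬power surge) = 0.025×0.9 + 0.712375×0.1
        = 0.022500 + 0.071237 = 0.093737
Keeping only the burglary-present terms gives 0.071237, so
  P(burglary | alarm, ¬earthquake, ¬power surge) = 0.071237 / 0.093737 ≈ 0.7600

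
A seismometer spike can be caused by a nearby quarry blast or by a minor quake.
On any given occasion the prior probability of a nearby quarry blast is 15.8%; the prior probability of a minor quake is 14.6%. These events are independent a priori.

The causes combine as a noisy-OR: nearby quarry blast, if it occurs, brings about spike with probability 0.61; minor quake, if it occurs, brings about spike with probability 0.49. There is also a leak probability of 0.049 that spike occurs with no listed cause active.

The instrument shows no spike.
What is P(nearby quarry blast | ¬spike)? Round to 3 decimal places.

P(nearby quarry blast | ¬spike) ≈ 0.068

Under noisy-OR, P(spike | causes) = 1 − (1−0.049)·∏(1−qᵢ) over the active causes.
P(¬spike) = 0.951*0.842*0.854 + 0.48501*0.842*0.146 + 0.37089*0.158*0.854 + 0.189154*0.158*0.146 = 0.683834 + 0.059623 + 0.050045 + 0.004363 = 0.797865
Of this, 0.054408 comes from 0.050045 + 0.004363 (the nearby quarry blast=true cases).
So P(nearby quarry blast | ¬spike) = 0.054408/0.797865 ≈ 0.068.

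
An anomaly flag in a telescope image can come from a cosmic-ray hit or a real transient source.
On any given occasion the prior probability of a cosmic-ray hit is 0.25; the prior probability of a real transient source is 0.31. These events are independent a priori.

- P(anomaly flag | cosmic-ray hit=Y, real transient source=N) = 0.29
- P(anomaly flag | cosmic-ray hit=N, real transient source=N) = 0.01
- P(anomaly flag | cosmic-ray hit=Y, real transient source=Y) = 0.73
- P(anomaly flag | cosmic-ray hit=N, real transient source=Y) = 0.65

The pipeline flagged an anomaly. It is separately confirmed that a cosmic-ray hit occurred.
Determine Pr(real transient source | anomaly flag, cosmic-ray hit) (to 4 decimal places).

Pr(real transient source | anomaly flag, cosmic-ray hit) ≈ 0.5307

Weight on real transient source=true, given the evidence: 0.73*0.31 = 0.226300
Normalizer over all consistent configurations: 0.29*0.69 + 0.73*0.31 = 0.426400
Posterior = 0.226300 / 0.426400 ≈ 0.5307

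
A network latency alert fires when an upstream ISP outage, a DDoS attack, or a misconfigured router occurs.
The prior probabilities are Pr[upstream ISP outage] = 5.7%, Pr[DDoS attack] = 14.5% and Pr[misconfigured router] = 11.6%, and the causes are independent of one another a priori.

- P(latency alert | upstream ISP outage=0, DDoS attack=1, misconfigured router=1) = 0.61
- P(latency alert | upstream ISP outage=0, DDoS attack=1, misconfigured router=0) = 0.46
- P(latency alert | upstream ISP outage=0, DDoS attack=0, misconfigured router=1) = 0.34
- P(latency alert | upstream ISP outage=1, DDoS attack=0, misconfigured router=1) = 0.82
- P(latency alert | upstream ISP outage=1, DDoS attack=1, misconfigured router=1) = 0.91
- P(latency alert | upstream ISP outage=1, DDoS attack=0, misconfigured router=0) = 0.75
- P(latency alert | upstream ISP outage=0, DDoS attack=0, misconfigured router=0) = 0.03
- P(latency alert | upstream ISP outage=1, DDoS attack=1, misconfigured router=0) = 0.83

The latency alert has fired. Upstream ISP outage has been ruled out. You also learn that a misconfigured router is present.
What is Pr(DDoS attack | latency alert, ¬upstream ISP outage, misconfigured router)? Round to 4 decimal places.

Numerator (weight on configurations with DDoS attack): 0.61*0.145 = 0.088450
The normalizing constant is 0.34*0.855 + 0.61*0.145 = 0.379150
P(DDoS attack | latency alert, ¬upstream ISP outage, misconfigured router) = 0.088450/0.379150 ≈ 0.2333

Pr(DDoS attack | latency alert, ¬upstream ISP outage, misconfigured router) ≈ 0.2333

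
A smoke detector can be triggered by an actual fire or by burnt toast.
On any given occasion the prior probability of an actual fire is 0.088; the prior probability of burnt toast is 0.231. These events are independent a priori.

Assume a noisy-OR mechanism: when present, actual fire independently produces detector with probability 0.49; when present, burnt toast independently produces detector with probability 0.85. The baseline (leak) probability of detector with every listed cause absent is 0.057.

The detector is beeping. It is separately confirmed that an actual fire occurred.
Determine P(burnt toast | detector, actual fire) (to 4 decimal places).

Under noisy-OR, P(detector | causes) = 1 − (1−0.057)·∏(1−qᵢ) over the active causes.
By total probability over both values of burnt toast:
  P(detector | actual fire) = 0.51907*0.769 + 0.92786*0.231
        = 0.399165 + 0.214336 = 0.613501
The terms with burnt toast present sum to 0.214336, so
  P(burnt toast | detector, actual fire) = 0.214336 / 0.613501 ≈ 0.3494

P(burnt toast | detector, actual fire) ≈ 0.3494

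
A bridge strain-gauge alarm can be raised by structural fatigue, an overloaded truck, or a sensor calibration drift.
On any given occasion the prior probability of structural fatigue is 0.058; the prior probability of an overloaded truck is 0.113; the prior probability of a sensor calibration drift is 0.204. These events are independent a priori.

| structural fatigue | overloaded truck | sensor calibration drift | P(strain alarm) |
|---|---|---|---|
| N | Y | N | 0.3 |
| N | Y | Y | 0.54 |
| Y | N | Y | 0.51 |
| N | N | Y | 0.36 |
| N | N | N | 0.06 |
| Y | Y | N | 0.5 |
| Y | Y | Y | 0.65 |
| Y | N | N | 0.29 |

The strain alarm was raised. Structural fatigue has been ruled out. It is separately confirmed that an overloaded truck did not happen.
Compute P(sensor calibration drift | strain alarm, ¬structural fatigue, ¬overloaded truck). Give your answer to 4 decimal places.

P(sensor calibration drift | strain alarm, ¬structural fatigue, ¬overloaded truck) ≈ 0.6059

Sum P(strain alarm|·) weighted by the priors over both values of sensor calibration drift:
  P(strain alarm | ¬structural fatigue, ¬overloaded truck) = 0.06×0.796 + 0.36×0.204
        = 0.047760 + 0.073440 = 0.121200
Keeping only the sensor calibration drift-present terms gives 0.073440, so
  P(sensor calibration drift | strain alarm, ¬structural fatigue, ¬overloaded truck) = 0.073440 / 0.121200 ≈ 0.6059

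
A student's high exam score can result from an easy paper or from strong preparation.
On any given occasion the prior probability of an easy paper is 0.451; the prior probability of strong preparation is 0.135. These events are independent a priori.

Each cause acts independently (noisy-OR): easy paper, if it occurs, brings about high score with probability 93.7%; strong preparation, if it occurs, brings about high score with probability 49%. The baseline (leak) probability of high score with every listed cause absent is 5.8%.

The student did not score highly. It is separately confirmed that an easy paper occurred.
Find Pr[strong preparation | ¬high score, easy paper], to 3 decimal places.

Under noisy-OR, P(high score | causes) = 1 − (1−0.058)·∏(1−qᵢ) over the active causes.
P(¬high score | easy paper) = 0.059346·0.865 + 0.030266·0.135 = 0.051334 + 0.004086 = 0.055420
Of this, 0.004086 comes from 0.030266·0.135 (the strong preparation=true cases).
Hence the posterior is 0.004086/0.055420 ≈ 0.074.

Pr[strong preparation | ¬high score, easy paper] ≈ 0.074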